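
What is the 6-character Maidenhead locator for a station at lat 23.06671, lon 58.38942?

Offset from 180°W / 90°S: lon 238.3894°, lat 113.0667°.
Field: lon ⌊238.3894/20⌋ = 11 → L; lat ⌊113.0667/10⌋ = 11 → L.
Square: lon ⌊18.3894/2⌋ = 9; lat ⌊3.0667/1⌋ = 3.
Subsquare: lon ⌊0.3894/0.0833333⌋ = 4 → e; lat ⌊0.0667/0.0416667⌋ = 1 → b.

LL93eb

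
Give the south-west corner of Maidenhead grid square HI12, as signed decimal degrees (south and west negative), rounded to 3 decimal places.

-8.000, -38.000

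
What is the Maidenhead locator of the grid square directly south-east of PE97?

QE06

Longitude square 9; +1 → 10, wraps to 0, carry into field.
Longitude field P = 15; +1 → 16 = Q.
Latitude square 7; −1 → 6.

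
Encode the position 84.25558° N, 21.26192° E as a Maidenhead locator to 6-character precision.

Shift to the Maidenhead origin (180°W, 90°S): lon 201.2619, lat 174.2556.
Field (20°×10°, letters A–R): 201.2619/20 → 10 → K, 174.2556/10 → 17 → R; chars KR.
Square (2°×1°, digits 0–9): 1.2619/2 → 0, 4.2556/1 → 4; chars 04.
Subsquare (5′×2.5′, letters a–x): 1.2619/0.0833333 → 15 → p, 0.2556/0.0416667 → 6 → g; chars pg.

KR04pg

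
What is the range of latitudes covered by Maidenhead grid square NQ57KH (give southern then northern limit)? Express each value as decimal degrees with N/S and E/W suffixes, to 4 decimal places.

Field N=13, Q=16: +13·20° lon, +16·10° lat → SW at lon 80°, lat 70°.
Square 5, 7: +5·2° lon, +7·1° lat → SW at lon 90°, lat 77°.
Subsquare k=10, h=7: +10·0.0833333° lon, +7·0.0416667° lat → SW at lon 90.8333°, lat 77.2917°.
Cell spans 0.0833333° lon × 0.0416667° lat.
south 77.2917° N, north 77.3333° N.

77.2917° N, 77.3333° N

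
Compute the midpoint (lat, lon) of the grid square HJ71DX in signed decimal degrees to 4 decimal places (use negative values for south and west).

1.9792, -25.7083

Field H=7, J=9: +7·20° lon, +9·10° lat → SW at lon -40°, lat 0°.
Square 7, 1: +7·2° lon, +1·1° lat → SW at lon -26°, lat 1°.
Subsquare d=3, x=23: +3·0.0833333° lon, +23·0.0416667° lat → SW at lon -25.75°, lat 1.95833°.
Cell spans 0.0833333° lon × 0.0416667° lat. Centre is SW corner plus half of each.
latitude 1.9792, longitude -25.7083.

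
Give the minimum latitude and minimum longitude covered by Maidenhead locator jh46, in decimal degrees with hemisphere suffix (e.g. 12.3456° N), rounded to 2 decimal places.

14.00° S, 8.00° E

Field J=9, H=7: +9·20° lon, +7·10° lat → SW at lon 0°, lat -20°.
Square 4, 6: +4·2° lon, +6·1° lat → SW at lon 8°, lat -14°.
latitude 14.00° S, longitude 8.00° E.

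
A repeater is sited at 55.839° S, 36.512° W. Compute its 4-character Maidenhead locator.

Add 180° to longitude and 90° to latitude: 143.49, 34.16.
Field (20°×10°, letters A–R): 143.49/20 → 7 → H, 34.16/10 → 3 → D; chars HD.
Square (2°×1°, digits 0–9): 3.49/2 → 1, 4.16/1 → 4; chars 14.

HD14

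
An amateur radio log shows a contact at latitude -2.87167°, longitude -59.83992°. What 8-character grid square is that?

Add 180° to longitude and 90° to latitude: 120.16008, 87.12833.
Field: lon ⌊120.16008/20⌋ = 6 → G; lat ⌊87.12833/10⌋ = 8 → I.
Square: lon ⌊0.16008/2⌋ = 0; lat ⌊7.12833/1⌋ = 7.
Subsquare: lon ⌊0.16008/0.0833333⌋ = 1 → b; lat ⌊0.12833/0.0416667⌋ = 3 → d.
Extended square: lon ⌊0.07675/0.00833333⌋ = 9; lat ⌊0.00333/0.00416667⌋ = 0.

GI07bd90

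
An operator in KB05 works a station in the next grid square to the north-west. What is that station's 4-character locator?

Longitude square 0; −1 → -1, wraps to 9, carry into field.
Longitude field K = 10; −1 → 9 = J.
Latitude square 5; +1 → 6.

JB96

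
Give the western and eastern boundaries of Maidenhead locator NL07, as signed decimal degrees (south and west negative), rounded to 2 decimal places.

80.00, 82.00

Field N=13, L=11: +13·20° lon, +11·10° lat → SW at lon 80°, lat 20°.
Square 0, 7: +0·2° lon, +7·1° lat → SW at lon 80°, lat 27°.
Cell spans 2° lon × 1° lat.
west 80.00, east 82.00.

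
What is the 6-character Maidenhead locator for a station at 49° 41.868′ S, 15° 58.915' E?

Shift to the Maidenhead origin (180°W, 90°S): lon 195.9819, lat 40.3022.
Field: 195.9819/20 → 9 → J, 40.3022/10 → 4 → E; chars JE.
Square: 15.9819/2 → 7, 0.3022/1 → 0; chars 70.
Subsquare: 1.9819/0.0833333 → 23 → x, 0.3022/0.0416667 → 7 → h; chars xh.

JE70xh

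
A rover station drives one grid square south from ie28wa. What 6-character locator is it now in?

IE27wx

Latitude subsquare a = 0; −1 → -1, wraps to 23 = x, carry into square.
Latitude square 8; −1 → 7.
The longitude characters are unchanged.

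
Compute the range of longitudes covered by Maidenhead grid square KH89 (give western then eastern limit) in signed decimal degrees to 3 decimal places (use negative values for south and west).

Field K=10, H=7: +10·20° lon, +7·10° lat → SW at lon 20°, lat -20°.
Square 8, 9: +8·2° lon, +9·1° lat → SW at lon 36°, lat -11°.
Cell spans 2° lon × 1° lat.
west 36.000, east 38.000.

36.000, 38.000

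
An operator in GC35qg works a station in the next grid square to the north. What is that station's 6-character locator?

Latitude subsquare g = 6; +1 → 7 = h.
The longitude characters are unchanged.

GC35qh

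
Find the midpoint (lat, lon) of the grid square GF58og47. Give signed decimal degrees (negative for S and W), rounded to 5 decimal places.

Field G=6, F=5: +6·20° lon, +5·10° lat → SW at lon -60°, lat -40°.
Square 5, 8: +5·2° lon, +8·1° lat → SW at lon -50°, lat -32°.
Subsquare o=14, g=6: +14·0.0833333° lon, +6·0.0416667° lat → SW at lon -48.8333°, lat -31.75°.
Extended square 4, 7: +4·0.00833333° lon, +7·0.00416667° lat → SW at lon -48.8°, lat -31.7208°.
Cell spans 0.00833333° lon × 0.00416667° lat. Centre is SW corner plus half of each.
latitude -31.71875, longitude -48.79583.

-31.71875, -48.79583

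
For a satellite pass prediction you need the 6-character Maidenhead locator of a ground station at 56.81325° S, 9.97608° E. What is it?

JD43xe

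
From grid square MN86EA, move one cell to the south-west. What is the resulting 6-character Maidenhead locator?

Longitude subsquare e = 4; −1 → 3 = d.
Latitude subsquare a = 0; −1 → -1, wraps to 23 = x, carry into square.
Latitude square 6; −1 → 5.

MN85dx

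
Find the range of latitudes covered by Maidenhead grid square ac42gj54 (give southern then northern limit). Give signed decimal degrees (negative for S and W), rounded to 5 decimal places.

-67.60833, -67.60417

Field A=0, C=2: +0·20° lon, +2·10° lat → SW at lon -180°, lat -70°.
Square 4, 2: +4·2° lon, +2·1° lat → SW at lon -172°, lat -68°.
Subsquare g=6, j=9: +6·0.0833333° lon, +9·0.0416667° lat → SW at lon -171.5°, lat -67.625°.
Extended square 5, 4: +5·0.00833333° lon, +4·0.00416667° lat → SW at lon -171.458°, lat -67.6083°.
Cell spans 0.00833333° lon × 0.00416667° lat.
south -67.60833, north -67.60417.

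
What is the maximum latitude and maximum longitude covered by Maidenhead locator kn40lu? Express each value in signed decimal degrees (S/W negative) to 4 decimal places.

Field K=10, N=13: +10·20° lon, +13·10° lat → SW at lon 20°, lat 40°.
Square 4, 0: +4·2° lon, +0·1° lat → SW at lon 28°, lat 40°.
Subsquare l=11, u=20: +11·0.0833333° lon, +20·0.0416667° lat → SW at lon 28.9167°, lat 40.8333°.
Cell spans 0.0833333° lon × 0.0416667° lat. NE corner is SW corner plus one full cell.
latitude 40.8750, longitude 29.0000.

40.8750, 29.0000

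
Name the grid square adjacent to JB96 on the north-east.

KB07

Longitude square 9; +1 → 10, wraps to 0, carry into field.
Longitude field J = 9; +1 → 10 = K.
Latitude square 6; +1 → 7.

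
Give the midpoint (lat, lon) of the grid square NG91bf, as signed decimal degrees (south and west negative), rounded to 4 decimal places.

Field N=13, G=6: +13·20° lon, +6·10° lat → SW at lon 80°, lat -30°.
Square 9, 1: +9·2° lon, +1·1° lat → SW at lon 98°, lat -29°.
Subsquare b=1, f=5: +1·0.0833333° lon, +5·0.0416667° lat → SW at lon 98.0833°, lat -28.7917°.
Cell spans 0.0833333° lon × 0.0416667° lat. Centre is SW corner plus half of each.
latitude -28.7708, longitude 98.1250.

-28.7708, 98.1250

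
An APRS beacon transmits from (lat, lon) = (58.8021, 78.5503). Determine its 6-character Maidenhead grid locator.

Offset from 180°W / 90°S: lon 258.5503°, lat 148.8021°.
Field: 258.5503/20 → 12 → M, 148.8021/10 → 14 → O; chars MO.
Square: 18.5503/2 → 9, 8.8021/1 → 8; chars 98.
Subsquare: 0.5503/0.0833333 → 6 → g, 0.8021/0.0416667 → 19 → t; chars gt.

MO98gt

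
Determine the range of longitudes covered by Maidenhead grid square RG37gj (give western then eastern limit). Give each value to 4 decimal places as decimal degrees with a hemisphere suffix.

166.5000° E, 166.5833° E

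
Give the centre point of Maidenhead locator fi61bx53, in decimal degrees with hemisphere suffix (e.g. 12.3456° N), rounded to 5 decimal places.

8.02708° S, 67.87083° W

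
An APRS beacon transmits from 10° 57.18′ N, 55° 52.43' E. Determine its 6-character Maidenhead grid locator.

LK70ww

Add 180° to longitude and 90° to latitude: 235.8738, 100.9530.
Field (20°×10°, letters A–R): lon ⌊235.8738/20⌋ = 11 → L; lat ⌊100.9530/10⌋ = 10 → K.
Square (2°×1°, digits 0–9): lon ⌊15.8738/2⌋ = 7; lat ⌊0.9530/1⌋ = 0.
Subsquare (5′×2.5′, letters a–x): lon ⌊1.8738/0.0833333⌋ = 22 → w; lat ⌊0.9530/0.0416667⌋ = 22 → w.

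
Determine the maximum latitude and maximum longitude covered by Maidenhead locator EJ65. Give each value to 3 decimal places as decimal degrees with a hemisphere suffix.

6.000° N, 86.000° W

Field E=4, J=9: +4·20° lon, +9·10° lat → SW at lon -100°, lat 0°.
Square 6, 5: +6·2° lon, +5·1° lat → SW at lon -88°, lat 5°.
Cell spans 2° lon × 1° lat. NE corner is SW corner plus one full cell.
latitude 6.000° N, longitude 86.000° W.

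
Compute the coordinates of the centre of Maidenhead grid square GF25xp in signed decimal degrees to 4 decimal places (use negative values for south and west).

Field G=6, F=5: +6·20° lon, +5·10° lat → SW at lon -60°, lat -40°.
Square 2, 5: +2·2° lon, +5·1° lat → SW at lon -56°, lat -35°.
Subsquare x=23, p=15: +23·0.0833333° lon, +15·0.0416667° lat → SW at lon -54.0833°, lat -34.375°.
Cell spans 0.0833333° lon × 0.0416667° lat. Centre is SW corner plus half of each.
latitude -34.3542, longitude -54.0417.

-34.3542, -54.0417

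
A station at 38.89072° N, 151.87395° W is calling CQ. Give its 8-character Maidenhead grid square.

BM48bv53

Offset from 180°W / 90°S: lon 28.12605°, lat 128.89072°.
Field: lon ⌊28.12605/20⌋ = 1 → B; lat ⌊128.89072/10⌋ = 12 → M.
Square: lon ⌊8.12605/2⌋ = 4; lat ⌊8.89072/1⌋ = 8.
Subsquare: lon ⌊0.12605/0.0833333⌋ = 1 → b; lat ⌊0.89072/0.0416667⌋ = 21 → v.
Extended square: lon ⌊0.04272/0.00833333⌋ = 5; lat ⌊0.01572/0.00416667⌋ = 3.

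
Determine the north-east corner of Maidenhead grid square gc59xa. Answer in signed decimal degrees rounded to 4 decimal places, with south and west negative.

-60.9583, -48.0000

Field G=6, C=2: +6·20° lon, +2·10° lat → SW at lon -60°, lat -70°.
Square 5, 9: +5·2° lon, +9·1° lat → SW at lon -50°, lat -61°.
Subsquare x=23, a=0: +23·0.0833333° lon, +0·0.0416667° lat → SW at lon -48.0833°, lat -61°.
Cell spans 0.0833333° lon × 0.0416667° lat. NE corner is SW corner plus one full cell.
latitude -60.9583, longitude -48.0000.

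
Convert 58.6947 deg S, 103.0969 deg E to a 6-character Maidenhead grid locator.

OD11nh

Shift to the Maidenhead origin (180°W, 90°S): lon 283.0969, lat 31.3053.
Field: 283.0969/20 → 14 → O, 31.3053/10 → 3 → D; chars OD.
Square: 3.0969/2 → 1, 1.3053/1 → 1; chars 11.
Subsquare: 1.0969/0.0833333 → 13 → n, 0.3053/0.0416667 → 7 → h; chars nh.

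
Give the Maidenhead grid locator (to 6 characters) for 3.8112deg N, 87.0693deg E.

NJ33mt

Add 180° to longitude and 90° to latitude: 267.0693, 93.8112.
Field: lon ⌊267.0693/20⌋ = 13 → N; lat ⌊93.8112/10⌋ = 9 → J.
Square: lon ⌊7.0693/2⌋ = 3; lat ⌊3.8112/1⌋ = 3.
Subsquare: lon ⌊1.0693/0.0833333⌋ = 12 → m; lat ⌊0.8112/0.0416667⌋ = 19 → t.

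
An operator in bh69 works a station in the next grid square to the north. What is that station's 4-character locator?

BI60

Latitude square 9; +1 → 10, wraps to 0, carry into field.
Latitude field H = 7; +1 → 8 = I.
The longitude characters are unchanged.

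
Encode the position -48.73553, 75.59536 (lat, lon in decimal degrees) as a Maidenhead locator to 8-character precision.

ME71tg13

Shift to the Maidenhead origin (180°W, 90°S): lon 255.59536, lat 41.26447.
Field: lon ⌊255.59536/20⌋ = 12 → M; lat ⌊41.26447/10⌋ = 4 → E.
Square: lon ⌊15.59536/2⌋ = 7; lat ⌊1.26447/1⌋ = 1.
Subsquare: lon ⌊1.59536/0.0833333⌋ = 19 → t; lat ⌊0.26447/0.0416667⌋ = 6 → g.
Extended square: lon ⌊0.01203/0.00833333⌋ = 1; lat ⌊0.01447/0.00416667⌋ = 3.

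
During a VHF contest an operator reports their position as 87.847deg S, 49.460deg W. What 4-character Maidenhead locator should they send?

GA52

Offset from 180°W / 90°S: lon 130.54°, lat 2.15°.
Field (20°×10°, letters A–R): lon ⌊130.54/20⌋ = 6 → G; lat ⌊2.15/10⌋ = 0 → A.
Square (2°×1°, digits 0–9): lon ⌊10.54/2⌋ = 5; lat ⌊2.15/1⌋ = 2.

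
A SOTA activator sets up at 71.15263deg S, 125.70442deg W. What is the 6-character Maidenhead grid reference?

CB78du

Add 180° to longitude and 90° to latitude: 54.2956, 18.8474.
Field (20°×10°, letters A–R): lon ⌊54.2956/20⌋ = 2 → C; lat ⌊18.8474/10⌋ = 1 → B.
Square (2°×1°, digits 0–9): lon ⌊14.2956/2⌋ = 7; lat ⌊8.8474/1⌋ = 8.
Subsquare (5′×2.5′, letters a–x): lon ⌊0.2956/0.0833333⌋ = 3 → d; lat ⌊0.8474/0.0416667⌋ = 20 → u.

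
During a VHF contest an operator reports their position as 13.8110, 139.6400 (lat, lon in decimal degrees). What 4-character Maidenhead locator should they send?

Add 180° to longitude and 90° to latitude: 319.64, 103.81.
Field: 319.64/20 → 15 → P, 103.81/10 → 10 → K; chars PK.
Square: 19.64/2 → 9, 3.81/1 → 3; chars 93.

PK93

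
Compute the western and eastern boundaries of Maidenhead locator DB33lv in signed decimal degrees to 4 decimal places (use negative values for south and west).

-113.0833, -113.0000

Field D=3, B=1: +3·20° lon, +1·10° lat → SW at lon -120°, lat -80°.
Square 3, 3: +3·2° lon, +3·1° lat → SW at lon -114°, lat -77°.
Subsquare l=11, v=21: +11·0.0833333° lon, +21·0.0416667° lat → SW at lon -113.083°, lat -76.125°.
Cell spans 0.0833333° lon × 0.0416667° lat.
west -113.0833, east -113.0000.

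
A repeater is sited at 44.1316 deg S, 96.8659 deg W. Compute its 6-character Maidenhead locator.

EE15nu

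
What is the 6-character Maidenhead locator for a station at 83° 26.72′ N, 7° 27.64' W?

IR63gk

Offset from 180°W / 90°S: lon 172.5393°, lat 173.4453°.
Field: 172.5393/20 → 8 → I, 173.4453/10 → 17 → R; chars IR.
Square: 12.5393/2 → 6, 3.4453/1 → 3; chars 63.
Subsquare: 0.5393/0.0833333 → 6 → g, 0.4453/0.0416667 → 10 → k; chars gk.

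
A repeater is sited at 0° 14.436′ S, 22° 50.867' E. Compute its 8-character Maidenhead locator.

Shift to the Maidenhead origin (180°W, 90°S): lon 202.84778, lat 89.75940.
Field: 202.84778/20 → 10 → K, 89.75940/10 → 8 → I; chars KI.
Square: 2.84778/2 → 1, 9.75940/1 → 9; chars 19.
Subsquare: 0.84778/0.0833333 → 10 → k, 0.75940/0.0416667 → 18 → s; chars ks.
Extended square: 0.01445/0.00833333 → 1, 0.00940/0.00416667 → 2; chars 12.

KI19ks12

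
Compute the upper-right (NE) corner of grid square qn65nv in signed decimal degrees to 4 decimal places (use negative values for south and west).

45.9167, 153.1667

Field Q=16, N=13: +16·20° lon, +13·10° lat → SW at lon 140°, lat 40°.
Square 6, 5: +6·2° lon, +5·1° lat → SW at lon 152°, lat 45°.
Subsquare n=13, v=21: +13·0.0833333° lon, +21·0.0416667° lat → SW at lon 153.083°, lat 45.875°.
Cell spans 0.0833333° lon × 0.0416667° lat. NE corner is SW corner plus one full cell.
latitude 45.9167, longitude 153.1667.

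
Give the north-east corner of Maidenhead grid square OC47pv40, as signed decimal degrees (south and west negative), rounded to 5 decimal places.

Field O=14, C=2: +14·20° lon, +2·10° lat → SW at lon 100°, lat -70°.
Square 4, 7: +4·2° lon, +7·1° lat → SW at lon 108°, lat -63°.
Subsquare p=15, v=21: +15·0.0833333° lon, +21·0.0416667° lat → SW at lon 109.25°, lat -62.125°.
Extended square 4, 0: +4·0.00833333° lon, +0·0.00416667° lat → SW at lon 109.283°, lat -62.125°.
Cell spans 0.00833333° lon × 0.00416667° lat. NE corner is SW corner plus one full cell.
latitude -62.12083, longitude 109.29167.

-62.12083, 109.29167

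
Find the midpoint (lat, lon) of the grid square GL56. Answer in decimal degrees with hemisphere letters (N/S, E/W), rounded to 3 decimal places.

26.500° N, 49.000° W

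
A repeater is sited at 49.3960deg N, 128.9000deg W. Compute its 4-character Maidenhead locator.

Shift to the Maidenhead origin (180°W, 90°S): lon 51.10, lat 139.40.
Field: lon ⌊51.10/20⌋ = 2 → C; lat ⌊139.40/10⌋ = 13 → N.
Square: lon ⌊11.10/2⌋ = 5; lat ⌊9.40/1⌋ = 9.

CN59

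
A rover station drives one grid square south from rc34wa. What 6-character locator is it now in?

RC33wx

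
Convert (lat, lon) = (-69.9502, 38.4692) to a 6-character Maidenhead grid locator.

Add 180° to longitude and 90° to latitude: 218.4692, 20.0498.
Field: 218.4692/20 → 10 → K, 20.0498/10 → 2 → C; chars KC.
Square: 18.4692/2 → 9, 0.0498/1 → 0; chars 90.
Subsquare: 0.4692/0.0833333 → 5 → f, 0.0498/0.0416667 → 1 → b; chars fb.

KC90fb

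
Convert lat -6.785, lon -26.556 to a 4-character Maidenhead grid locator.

HI63

Shift to the Maidenhead origin (180°W, 90°S): lon 153.44, lat 83.22.
Field: lon ⌊153.44/20⌋ = 7 → H; lat ⌊83.22/10⌋ = 8 → I.
Square: lon ⌊13.44/2⌋ = 6; lat ⌊3.22/1⌋ = 3.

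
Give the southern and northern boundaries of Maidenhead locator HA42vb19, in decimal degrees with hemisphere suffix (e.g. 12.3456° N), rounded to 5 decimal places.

87.92083° S, 87.91667° S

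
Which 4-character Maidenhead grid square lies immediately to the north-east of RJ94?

AJ05

Longitude square 9; +1 → 10, wraps to 0, carry into field.
Longitude field R = 17; +1 → 18, wraps to 0 = A, wrapping around the antimeridian.
Latitude square 4; +1 → 5.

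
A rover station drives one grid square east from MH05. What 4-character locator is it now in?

MH15

Longitude square 0; +1 → 1.
The latitude characters are unchanged.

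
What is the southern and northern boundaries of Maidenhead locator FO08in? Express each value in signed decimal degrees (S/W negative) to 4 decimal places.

Field F=5, O=14: +5·20° lon, +14·10° lat → SW at lon -80°, lat 50°.
Square 0, 8: +0·2° lon, +8·1° lat → SW at lon -80°, lat 58°.
Subsquare i=8, n=13: +8·0.0833333° lon, +13·0.0416667° lat → SW at lon -79.3333°, lat 58.5417°.
Cell spans 0.0833333° lon × 0.0416667° lat.
south 58.5417, north 58.5833.

58.5417, 58.5833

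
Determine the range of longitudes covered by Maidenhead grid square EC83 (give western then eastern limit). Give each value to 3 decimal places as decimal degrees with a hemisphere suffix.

84.000° W, 82.000° W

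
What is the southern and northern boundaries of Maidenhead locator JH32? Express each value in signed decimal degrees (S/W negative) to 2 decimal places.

-18.00, -17.00

Field J=9, H=7: +9·20° lon, +7·10° lat → SW at lon 0°, lat -20°.
Square 3, 2: +3·2° lon, +2·1° lat → SW at lon 6°, lat -18°.
Cell spans 2° lon × 1° lat.
south -18.00, north -17.00.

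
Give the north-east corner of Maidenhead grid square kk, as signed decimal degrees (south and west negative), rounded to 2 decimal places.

20.00, 40.00

Field K=10, K=10: +10·20° lon, +10·10° lat → SW at lon 20°, lat 10°.
Cell spans 20° lon × 10° lat. NE corner is SW corner plus one full cell.
latitude 20.00, longitude 40.00.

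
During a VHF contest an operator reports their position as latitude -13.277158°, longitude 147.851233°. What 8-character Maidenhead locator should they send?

QH36wr23

Offset from 180°W / 90°S: lon 327.85123°, lat 76.72284°.
Field (20°×10°, letters A–R): 327.85123/20 → 16 → Q, 76.72284/10 → 7 → H; chars QH.
Square (2°×1°, digits 0–9): 7.85123/2 → 3, 6.72284/1 → 6; chars 36.
Subsquare (5′×2.5′, letters a–x): 1.85123/0.0833333 → 22 → w, 0.72284/0.0416667 → 17 → r; chars wr.
Extended square (30″×15″, digits 0–9): 0.01790/0.00833333 → 2, 0.01451/0.00416667 → 3; chars 23.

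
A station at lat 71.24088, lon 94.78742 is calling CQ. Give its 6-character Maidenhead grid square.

NQ71jf

Add 180° to longitude and 90° to latitude: 274.7874, 161.2409.
Field: 274.7874/20 → 13 → N, 161.2409/10 → 16 → Q; chars NQ.
Square: 14.7874/2 → 7, 1.2409/1 → 1; chars 71.
Subsquare: 0.7874/0.0833333 → 9 → j, 0.2409/0.0416667 → 5 → f; chars jf.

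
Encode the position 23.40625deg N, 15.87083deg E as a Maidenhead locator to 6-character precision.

JL73wj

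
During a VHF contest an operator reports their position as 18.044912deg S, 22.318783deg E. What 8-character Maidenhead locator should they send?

Add 180° to longitude and 90° to latitude: 202.31878, 71.95509.
Field: lon ⌊202.31878/20⌋ = 10 → K; lat ⌊71.95509/10⌋ = 7 → H.
Square: lon ⌊2.31878/2⌋ = 1; lat ⌊1.95509/1⌋ = 1.
Subsquare: lon ⌊0.31878/0.0833333⌋ = 3 → d; lat ⌊0.95509/0.0416667⌋ = 22 → w.
Extended square: lon ⌊0.06878/0.00833333⌋ = 8; lat ⌊0.03842/0.00416667⌋ = 9.

KH11dw89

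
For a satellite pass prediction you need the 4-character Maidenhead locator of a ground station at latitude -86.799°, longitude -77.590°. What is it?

FA13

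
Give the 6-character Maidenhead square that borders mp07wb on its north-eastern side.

MP07xc

Longitude subsquare w = 22; +1 → 23 = x.
Latitude subsquare b = 1; +1 → 2 = c.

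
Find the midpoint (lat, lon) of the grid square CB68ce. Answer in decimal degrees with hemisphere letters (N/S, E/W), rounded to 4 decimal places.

71.8125° S, 127.7917° W

Field C=2, B=1: +2·20° lon, +1·10° lat → SW at lon -140°, lat -80°.
Square 6, 8: +6·2° lon, +8·1° lat → SW at lon -128°, lat -72°.
Subsquare c=2, e=4: +2·0.0833333° lon, +4·0.0416667° lat → SW at lon -127.833°, lat -71.8333°.
Cell spans 0.0833333° lon × 0.0416667° lat. Centre is SW corner plus half of each.
latitude 71.8125° S, longitude 127.7917° W.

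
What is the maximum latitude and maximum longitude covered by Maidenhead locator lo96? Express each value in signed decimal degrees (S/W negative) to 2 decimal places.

57.00, 60.00

Field L=11, O=14: +11·20° lon, +14·10° lat → SW at lon 40°, lat 50°.
Square 9, 6: +9·2° lon, +6·1° lat → SW at lon 58°, lat 56°.
Cell spans 2° lon × 1° lat. NE corner is SW corner plus one full cell.
latitude 57.00, longitude 60.00.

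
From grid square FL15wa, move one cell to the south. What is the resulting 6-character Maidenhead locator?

FL14wx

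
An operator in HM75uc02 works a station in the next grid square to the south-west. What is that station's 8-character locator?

Longitude extended square 0; −1 → -1, wraps to 9, carry into subsquare.
Longitude subsquare u = 20; −1 → 19 = t.
Latitude extended square 2; −1 → 1.

HM75tc91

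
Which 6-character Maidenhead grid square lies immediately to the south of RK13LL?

RK13lk

Latitude subsquare l = 11; −1 → 10 = k.
The longitude characters are unchanged.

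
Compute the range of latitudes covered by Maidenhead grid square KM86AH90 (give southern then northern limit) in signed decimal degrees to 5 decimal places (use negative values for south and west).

36.29167, 36.29583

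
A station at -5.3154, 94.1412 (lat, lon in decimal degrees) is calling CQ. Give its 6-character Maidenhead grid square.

NI74bq

Shift to the Maidenhead origin (180°W, 90°S): lon 274.1412, lat 84.6846.
Field (20°×10°, letters A–R): 274.1412/20 → 13 → N, 84.6846/10 → 8 → I; chars NI.
Square (2°×1°, digits 0–9): 14.1412/2 → 7, 4.6846/1 → 4; chars 74.
Subsquare (5′×2.5′, letters a–x): 0.1412/0.0833333 → 1 → b, 0.6846/0.0416667 → 16 → q; chars bq.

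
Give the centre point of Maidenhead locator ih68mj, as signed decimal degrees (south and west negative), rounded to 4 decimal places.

-11.6042, -6.9583

Field I=8, H=7: +8·20° lon, +7·10° lat → SW at lon -20°, lat -20°.
Square 6, 8: +6·2° lon, +8·1° lat → SW at lon -8°, lat -12°.
Subsquare m=12, j=9: +12·0.0833333° lon, +9·0.0416667° lat → SW at lon -7°, lat -11.625°.
Cell spans 0.0833333° lon × 0.0416667° lat. Centre is SW corner plus half of each.
latitude -11.6042, longitude -6.9583.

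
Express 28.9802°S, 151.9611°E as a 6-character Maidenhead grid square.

Offset from 180°W / 90°S: lon 331.9611°, lat 61.0198°.
Field (20°×10°, letters A–R): 331.9611/20 → 16 → Q, 61.0198/10 → 6 → G; chars QG.
Square (2°×1°, digits 0–9): 11.9611/2 → 5, 1.0198/1 → 1; chars 51.
Subsquare (5′×2.5′, letters a–x): 1.9611/0.0833333 → 23 → x, 0.0198/0.0416667 → 0 → a; chars xa.

QG51xa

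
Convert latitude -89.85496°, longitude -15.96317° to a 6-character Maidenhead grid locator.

IA20ad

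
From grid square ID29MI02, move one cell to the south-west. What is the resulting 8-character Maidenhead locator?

ID29li91

Longitude extended square 0; −1 → -1, wraps to 9, carry into subsquare.
Longitude subsquare m = 12; −1 → 11 = l.
Latitude extended square 2; −1 → 1.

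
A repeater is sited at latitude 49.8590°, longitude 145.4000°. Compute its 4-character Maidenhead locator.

QN29

Offset from 180°W / 90°S: lon 325.40°, lat 139.86°.
Field: 325.40/20 → 16 → Q, 139.86/10 → 13 → N; chars QN.
Square: 5.40/2 → 2, 9.86/1 → 9; chars 29.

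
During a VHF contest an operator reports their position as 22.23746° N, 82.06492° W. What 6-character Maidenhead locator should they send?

EL82xf

Offset from 180°W / 90°S: lon 97.9351°, lat 112.2375°.
Field: 97.9351/20 → 4 → E, 112.2375/10 → 11 → L; chars EL.
Square: 17.9351/2 → 8, 2.2375/1 → 2; chars 82.
Subsquare: 1.9351/0.0833333 → 23 → x, 0.2375/0.0416667 → 5 → f; chars xf.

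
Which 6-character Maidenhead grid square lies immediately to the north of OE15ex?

Latitude subsquare x = 23; +1 → 24, wraps to 0 = a, carry into square.
Latitude square 5; +1 → 6.
The longitude characters are unchanged.

OE16ea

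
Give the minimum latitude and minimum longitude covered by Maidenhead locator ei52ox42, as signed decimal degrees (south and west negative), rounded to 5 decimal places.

-7.03333, -88.80000

Field E=4, I=8: +4·20° lon, +8·10° lat → SW at lon -100°, lat -10°.
Square 5, 2: +5·2° lon, +2·1° lat → SW at lon -90°, lat -8°.
Subsquare o=14, x=23: +14·0.0833333° lon, +23·0.0416667° lat → SW at lon -88.8333°, lat -7.04167°.
Extended square 4, 2: +4·0.00833333° lon, +2·0.00416667° lat → SW at lon -88.8°, lat -7.03333°.
latitude -7.03333, longitude -88.80000.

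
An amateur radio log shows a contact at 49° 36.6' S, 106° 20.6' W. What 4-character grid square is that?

DE60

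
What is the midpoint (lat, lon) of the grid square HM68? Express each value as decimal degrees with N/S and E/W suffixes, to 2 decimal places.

38.50° N, 27.00° W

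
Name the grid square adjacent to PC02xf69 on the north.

PC02xg60

Latitude extended square 9; +1 → 10, wraps to 0, carry into subsquare.
Latitude subsquare f = 5; +1 → 6 = g.
The longitude characters are unchanged.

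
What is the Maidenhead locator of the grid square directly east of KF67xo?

Longitude subsquare x = 23; +1 → 24, wraps to 0 = a, carry into square.
Longitude square 6; +1 → 7.
The latitude characters are unchanged.

KF77ao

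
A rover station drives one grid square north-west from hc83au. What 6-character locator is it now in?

Longitude subsquare a = 0; −1 → -1, wraps to 23 = x, carry into square.
Longitude square 8; −1 → 7.
Latitude subsquare u = 20; +1 → 21 = v.

HC73xv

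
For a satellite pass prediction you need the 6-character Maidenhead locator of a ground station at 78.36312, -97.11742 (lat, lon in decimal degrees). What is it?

Add 180° to longitude and 90° to latitude: 82.8826, 168.3631.
Field (20°×10°, letters A–R): lon ⌊82.8826/20⌋ = 4 → E; lat ⌊168.3631/10⌋ = 16 → Q.
Square (2°×1°, digits 0–9): lon ⌊2.8826/2⌋ = 1; lat ⌊8.3631/1⌋ = 8.
Subsquare (5′×2.5′, letters a–x): lon ⌊0.8826/0.0833333⌋ = 10 → k; lat ⌊0.3631/0.0416667⌋ = 8 → i.

EQ18ki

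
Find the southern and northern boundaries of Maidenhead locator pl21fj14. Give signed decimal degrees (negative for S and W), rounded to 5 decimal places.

Field P=15, L=11: +15·20° lon, +11·10° lat → SW at lon 120°, lat 20°.
Square 2, 1: +2·2° lon, +1·1° lat → SW at lon 124°, lat 21°.
Subsquare f=5, j=9: +5·0.0833333° lon, +9·0.0416667° lat → SW at lon 124.417°, lat 21.375°.
Extended square 1, 4: +1·0.00833333° lon, +4·0.00416667° lat → SW at lon 124.425°, lat 21.3917°.
Cell spans 0.00833333° lon × 0.00416667° lat.
south 21.39167, north 21.39583.

21.39167, 21.39583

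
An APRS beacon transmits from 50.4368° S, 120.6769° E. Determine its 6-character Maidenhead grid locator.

Add 180° to longitude and 90° to latitude: 300.6769, 39.5632.
Field (20°×10°, letters A–R): lon ⌊300.6769/20⌋ = 15 → P; lat ⌊39.5632/10⌋ = 3 → D.
Square (2°×1°, digits 0–9): lon ⌊0.6769/2⌋ = 0; lat ⌊9.5632/1⌋ = 9.
Subsquare (5′×2.5′, letters a–x): lon ⌊0.6769/0.0833333⌋ = 8 → i; lat ⌊0.5632/0.0416667⌋ = 13 → n.

PD09in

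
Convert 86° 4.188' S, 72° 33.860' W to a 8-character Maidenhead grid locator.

FA33rw23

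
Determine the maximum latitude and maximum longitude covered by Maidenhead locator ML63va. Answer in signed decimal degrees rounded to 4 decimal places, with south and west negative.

23.0417, 73.8333

Field M=12, L=11: +12·20° lon, +11·10° lat → SW at lon 60°, lat 20°.
Square 6, 3: +6·2° lon, +3·1° lat → SW at lon 72°, lat 23°.
Subsquare v=21, a=0: +21·0.0833333° lon, +0·0.0416667° lat → SW at lon 73.75°, lat 23°.
Cell spans 0.0833333° lon × 0.0416667° lat. NE corner is SW corner plus one full cell.
latitude 23.0417, longitude 73.8333.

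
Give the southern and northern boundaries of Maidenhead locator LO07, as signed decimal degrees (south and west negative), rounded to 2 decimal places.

57.00, 58.00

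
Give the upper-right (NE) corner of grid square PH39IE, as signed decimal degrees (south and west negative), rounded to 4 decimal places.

Field P=15, H=7: +15·20° lon, +7·10° lat → SW at lon 120°, lat -20°.
Square 3, 9: +3·2° lon, +9·1° lat → SW at lon 126°, lat -11°.
Subsquare i=8, e=4: +8·0.0833333° lon, +4·0.0416667° lat → SW at lon 126.667°, lat -10.8333°.
Cell spans 0.0833333° lon × 0.0416667° lat. NE corner is SW corner plus one full cell.
latitude -10.7917, longitude 126.7500.

-10.7917, 126.7500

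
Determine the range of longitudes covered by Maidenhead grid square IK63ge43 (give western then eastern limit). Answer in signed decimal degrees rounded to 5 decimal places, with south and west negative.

-7.46667, -7.45833

Field I=8, K=10: +8·20° lon, +10·10° lat → SW at lon -20°, lat 10°.
Square 6, 3: +6·2° lon, +3·1° lat → SW at lon -8°, lat 13°.
Subsquare g=6, e=4: +6·0.0833333° lon, +4·0.0416667° lat → SW at lon -7.5°, lat 13.1667°.
Extended square 4, 3: +4·0.00833333° lon, +3·0.00416667° lat → SW at lon -7.46667°, lat 13.1792°.
Cell spans 0.00833333° lon × 0.00416667° lat.
west -7.46667, east -7.45833.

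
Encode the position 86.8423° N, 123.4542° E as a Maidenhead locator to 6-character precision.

Offset from 180°W / 90°S: lon 303.4542°, lat 176.8423°.
Field (20°×10°, letters A–R): 303.4542/20 → 15 → P, 176.8423/10 → 17 → R; chars PR.
Square (2°×1°, digits 0–9): 3.4542/2 → 1, 6.8423/1 → 6; chars 16.
Subsquare (5′×2.5′, letters a–x): 1.4542/0.0833333 → 17 → r, 0.8423/0.0416667 → 20 → u; chars ru.

PR16ru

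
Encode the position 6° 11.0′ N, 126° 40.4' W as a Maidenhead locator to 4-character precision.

CJ66

Add 180° to longitude and 90° to latitude: 53.33, 96.18.
Field: lon ⌊53.33/20⌋ = 2 → C; lat ⌊96.18/10⌋ = 9 → J.
Square: lon ⌊13.33/2⌋ = 6; lat ⌊6.18/1⌋ = 6.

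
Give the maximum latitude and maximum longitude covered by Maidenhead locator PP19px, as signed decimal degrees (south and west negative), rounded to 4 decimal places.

70.0000, 123.3333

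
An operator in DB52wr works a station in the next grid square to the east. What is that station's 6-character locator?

DB52xr

Longitude subsquare w = 22; +1 → 23 = x.
The latitude characters are unchanged.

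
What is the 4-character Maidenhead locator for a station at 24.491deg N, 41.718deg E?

Shift to the Maidenhead origin (180°W, 90°S): lon 221.72, lat 114.49.
Field: 221.72/20 → 11 → L, 114.49/10 → 11 → L; chars LL.
Square: 1.72/2 → 0, 4.49/1 → 4; chars 04.

LL04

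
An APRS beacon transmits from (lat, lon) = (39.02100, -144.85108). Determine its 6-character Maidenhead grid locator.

Offset from 180°W / 90°S: lon 35.1489°, lat 129.0210°.
Field: 35.1489/20 → 1 → B, 129.0210/10 → 12 → M; chars BM.
Square: 15.1489/2 → 7, 9.0210/1 → 9; chars 79.
Subsquare: 1.1489/0.0833333 → 13 → n, 0.0210/0.0416667 → 0 → a; chars na.

BM79na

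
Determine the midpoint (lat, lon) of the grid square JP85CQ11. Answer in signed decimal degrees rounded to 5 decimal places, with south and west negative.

Field J=9, P=15: +9·20° lon, +15·10° lat → SW at lon 0°, lat 60°.
Square 8, 5: +8·2° lon, +5·1° lat → SW at lon 16°, lat 65°.
Subsquare c=2, q=16: +2·0.0833333° lon, +16·0.0416667° lat → SW at lon 16.1667°, lat 65.6667°.
Extended square 1, 1: +1·0.00833333° lon, +1·0.00416667° lat → SW at lon 16.175°, lat 65.6708°.
Cell spans 0.00833333° lon × 0.00416667° lat. Centre is SW corner plus half of each.
latitude 65.67292, longitude 16.17917.

65.67292, 16.17917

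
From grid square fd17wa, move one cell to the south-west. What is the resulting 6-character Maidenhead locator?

FD16vx

Longitude subsquare w = 22; −1 → 21 = v.
Latitude subsquare a = 0; −1 → -1, wraps to 23 = x, carry into square.
Latitude square 7; −1 → 6.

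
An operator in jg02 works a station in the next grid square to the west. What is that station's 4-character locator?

IG92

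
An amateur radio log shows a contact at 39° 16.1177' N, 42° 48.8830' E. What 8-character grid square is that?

LM19jg74

Shift to the Maidenhead origin (180°W, 90°S): lon 222.81472, lat 129.26863.
Field: lon ⌊222.81472/20⌋ = 11 → L; lat ⌊129.26863/10⌋ = 12 → M.
Square: lon ⌊2.81472/2⌋ = 1; lat ⌊9.26863/1⌋ = 9.
Subsquare: lon ⌊0.81472/0.0833333⌋ = 9 → j; lat ⌊0.26863/0.0416667⌋ = 6 → g.
Extended square: lon ⌊0.06472/0.00833333⌋ = 7; lat ⌊0.01863/0.00416667⌋ = 4.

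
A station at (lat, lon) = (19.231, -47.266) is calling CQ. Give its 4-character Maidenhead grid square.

Shift to the Maidenhead origin (180°W, 90°S): lon 132.73, lat 109.23.
Field (20°×10°, letters A–R): lon ⌊132.73/20⌋ = 6 → G; lat ⌊109.23/10⌋ = 10 → K.
Square (2°×1°, digits 0–9): lon ⌊12.73/2⌋ = 6; lat ⌊9.23/1⌋ = 9.

GK69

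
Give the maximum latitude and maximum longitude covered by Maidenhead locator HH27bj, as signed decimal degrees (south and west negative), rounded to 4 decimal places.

-12.5833, -35.8333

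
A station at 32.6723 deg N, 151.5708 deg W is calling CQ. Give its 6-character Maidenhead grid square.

Add 180° to longitude and 90° to latitude: 28.4292, 122.6723.
Field: 28.4292/20 → 1 → B, 122.6723/10 → 12 → M; chars BM.
Square: 8.4292/2 → 4, 2.6723/1 → 2; chars 42.
Subsquare: 0.4292/0.0833333 → 5 → f, 0.6723/0.0416667 → 16 → q; chars fq.

BM42fq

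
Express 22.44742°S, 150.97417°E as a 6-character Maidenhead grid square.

QG57ln

Add 180° to longitude and 90° to latitude: 330.9742, 67.5526.
Field (20°×10°, letters A–R): lon ⌊330.9742/20⌋ = 16 → Q; lat ⌊67.5526/10⌋ = 6 → G.
Square (2°×1°, digits 0–9): lon ⌊10.9742/2⌋ = 5; lat ⌊7.5526/1⌋ = 7.
Subsquare (5′×2.5′, letters a–x): lon ⌊0.9742/0.0833333⌋ = 11 → l; lat ⌊0.5526/0.0416667⌋ = 13 → n.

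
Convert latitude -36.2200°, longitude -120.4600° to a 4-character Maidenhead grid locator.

CF93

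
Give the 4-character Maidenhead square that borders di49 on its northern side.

DJ40

Latitude square 9; +1 → 10, wraps to 0, carry into field.
Latitude field I = 8; +1 → 9 = J.
The longitude characters are unchanged.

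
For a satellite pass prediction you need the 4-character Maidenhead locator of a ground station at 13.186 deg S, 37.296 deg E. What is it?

KH86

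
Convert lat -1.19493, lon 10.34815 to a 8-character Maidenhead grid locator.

JI58et13

Offset from 180°W / 90°S: lon 190.34815°, lat 88.80507°.
Field: lon ⌊190.34815/20⌋ = 9 → J; lat ⌊88.80507/10⌋ = 8 → I.
Square: lon ⌊10.34815/2⌋ = 5; lat ⌊8.80507/1⌋ = 8.
Subsquare: lon ⌊0.34815/0.0833333⌋ = 4 → e; lat ⌊0.80507/0.0416667⌋ = 19 → t.
Extended square: lon ⌊0.01482/0.00833333⌋ = 1; lat ⌊0.01340/0.00416667⌋ = 3.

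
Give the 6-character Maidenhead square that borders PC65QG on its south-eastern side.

PC65rf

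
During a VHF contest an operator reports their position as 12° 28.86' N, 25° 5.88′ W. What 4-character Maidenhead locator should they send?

HK72

Offset from 180°W / 90°S: lon 154.90°, lat 102.48°.
Field: 154.90/20 → 7 → H, 102.48/10 → 10 → K; chars HK.
Square: 14.90/2 → 7, 2.48/1 → 2; chars 72.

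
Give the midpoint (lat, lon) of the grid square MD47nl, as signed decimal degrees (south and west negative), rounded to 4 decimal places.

Field M=12, D=3: +12·20° lon, +3·10° lat → SW at lon 60°, lat -60°.
Square 4, 7: +4·2° lon, +7·1° lat → SW at lon 68°, lat -53°.
Subsquare n=13, l=11: +13·0.0833333° lon, +11·0.0416667° lat → SW at lon 69.0833°, lat -52.5417°.
Cell spans 0.0833333° lon × 0.0416667° lat. Centre is SW corner plus half of each.
latitude -52.5208, longitude 69.1250.

-52.5208, 69.1250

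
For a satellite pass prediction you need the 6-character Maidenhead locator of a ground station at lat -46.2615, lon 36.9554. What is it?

KE83lr

Offset from 180°W / 90°S: lon 216.9554°, lat 43.7385°.
Field: 216.9554/20 → 10 → K, 43.7385/10 → 4 → E; chars KE.
Square: 16.9554/2 → 8, 3.7385/1 → 3; chars 83.
Subsquare: 0.9554/0.0833333 → 11 → l, 0.7385/0.0416667 → 17 → r; chars lr.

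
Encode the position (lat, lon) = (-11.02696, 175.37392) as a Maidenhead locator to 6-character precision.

Offset from 180°W / 90°S: lon 355.3739°, lat 78.9730°.
Field: lon ⌊355.3739/20⌋ = 17 → R; lat ⌊78.9730/10⌋ = 7 → H.
Square: lon ⌊15.3739/2⌋ = 7; lat ⌊8.9730/1⌋ = 8.
Subsquare: lon ⌊1.3739/0.0833333⌋ = 16 → q; lat ⌊0.9730/0.0416667⌋ = 23 → x.

RH78qx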